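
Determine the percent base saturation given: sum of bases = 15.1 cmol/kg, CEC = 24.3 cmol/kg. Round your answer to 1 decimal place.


Step 1: BS = 100 * (sum of bases) / CEC
Step 2: BS = 100 * 15.1 / 24.3
Step 3: BS = 62.1%

62.1


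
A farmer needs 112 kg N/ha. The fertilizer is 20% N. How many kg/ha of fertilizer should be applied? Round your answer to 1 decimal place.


Step 1: Fertilizer rate = target N / (N content / 100)
Step 2: Rate = 112 / (20 / 100)
Step 3: Rate = 112 / 0.2
Step 4: Rate = 560.0 kg/ha

560.0


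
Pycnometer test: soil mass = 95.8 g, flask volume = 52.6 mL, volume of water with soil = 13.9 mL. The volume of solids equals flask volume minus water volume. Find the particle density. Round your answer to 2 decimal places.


Step 1: Volume of solids = flask volume - water volume with soil
Step 2: V_solids = 52.6 - 13.9 = 38.7 mL
Step 3: Particle density = mass / V_solids = 95.8 / 38.7 = 2.48 g/cm^3

2.48


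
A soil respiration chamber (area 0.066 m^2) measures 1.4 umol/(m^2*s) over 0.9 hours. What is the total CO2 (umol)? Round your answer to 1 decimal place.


Step 1: Convert time to seconds: 0.9 hr * 3600 = 3240.0 s
Step 2: Total = flux * area * time_s
Step 3: Total = 1.4 * 0.066 * 3240.0
Step 4: Total = 299.4 umol

299.4


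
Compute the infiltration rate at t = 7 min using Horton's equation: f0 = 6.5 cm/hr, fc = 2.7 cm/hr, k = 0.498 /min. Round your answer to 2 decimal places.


Step 1: f = fc + (f0 - fc) * exp(-k * t)
Step 2: exp(-0.498 * 7) = 0.030623
Step 3: f = 2.7 + (6.5 - 2.7) * 0.030623
Step 4: f = 2.7 + 3.8 * 0.030623
Step 5: f = 2.82 cm/hr

2.82


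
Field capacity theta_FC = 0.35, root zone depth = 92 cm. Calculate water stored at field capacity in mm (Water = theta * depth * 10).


Step 1: Water (mm) = theta_FC * depth (cm) * 10
Step 2: Water = 0.35 * 92 * 10
Step 3: Water = 322.0 mm

322.0


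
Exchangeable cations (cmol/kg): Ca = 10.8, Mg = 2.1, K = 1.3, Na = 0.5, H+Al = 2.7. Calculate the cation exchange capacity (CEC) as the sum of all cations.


Step 1: CEC = Ca + Mg + K + Na + (H+Al)
Step 2: CEC = 10.8 + 2.1 + 1.3 + 0.5 + 2.7
Step 3: CEC = 17.4 cmol/kg

17.4


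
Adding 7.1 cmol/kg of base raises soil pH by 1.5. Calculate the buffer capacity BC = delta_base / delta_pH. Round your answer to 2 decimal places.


Step 1: BC = change in base / change in pH
Step 2: BC = 7.1 / 1.5
Step 3: BC = 4.73 cmol/(kg*pH unit)

4.73


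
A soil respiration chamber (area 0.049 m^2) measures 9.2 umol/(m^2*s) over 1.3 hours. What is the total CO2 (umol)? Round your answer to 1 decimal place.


Step 1: Convert time to seconds: 1.3 hr * 3600 = 4680.0 s
Step 2: Total = flux * area * time_s
Step 3: Total = 9.2 * 0.049 * 4680.0
Step 4: Total = 2109.7 umol

2109.7


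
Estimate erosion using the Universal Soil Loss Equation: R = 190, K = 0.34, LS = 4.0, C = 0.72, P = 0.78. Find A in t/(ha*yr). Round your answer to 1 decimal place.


Step 1: A = R * K * LS * C * P
Step 2: R * K = 190 * 0.34 = 64.6
Step 3: (R*K) * LS = 64.6 * 4.0 = 258.4
Step 4: * C * P = 258.4 * 0.72 * 0.78 = 145.1
Step 5: A = 145.1 t/(ha*yr)

145.1


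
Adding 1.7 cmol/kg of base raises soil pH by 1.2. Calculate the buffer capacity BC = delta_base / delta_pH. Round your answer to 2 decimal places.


Step 1: BC = change in base / change in pH
Step 2: BC = 1.7 / 1.2
Step 3: BC = 1.42 cmol/(kg*pH unit)

1.42


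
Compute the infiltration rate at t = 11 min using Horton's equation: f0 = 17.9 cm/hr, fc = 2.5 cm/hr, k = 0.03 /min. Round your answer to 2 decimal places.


Step 1: f = fc + (f0 - fc) * exp(-k * t)
Step 2: exp(-0.03 * 11) = 0.718924
Step 3: f = 2.5 + (17.9 - 2.5) * 0.718924
Step 4: f = 2.5 + 15.4 * 0.718924
Step 5: f = 13.57 cm/hr

13.57


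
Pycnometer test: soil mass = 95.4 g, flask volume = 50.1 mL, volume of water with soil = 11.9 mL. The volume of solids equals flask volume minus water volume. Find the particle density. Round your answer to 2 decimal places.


Step 1: Volume of solids = flask volume - water volume with soil
Step 2: V_solids = 50.1 - 11.9 = 38.2 mL
Step 3: Particle density = mass / V_solids = 95.4 / 38.2 = 2.5 g/cm^3

2.5


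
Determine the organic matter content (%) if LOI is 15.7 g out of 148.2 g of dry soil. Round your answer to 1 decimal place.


Step 1: OM% = 100 * LOI / sample mass
Step 2: OM = 100 * 15.7 / 148.2
Step 3: OM = 10.6%

10.6


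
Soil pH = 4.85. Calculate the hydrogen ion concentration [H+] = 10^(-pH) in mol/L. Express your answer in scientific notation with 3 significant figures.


Step 1: [H+] = 10^(-pH)
Step 2: [H+] = 10^(-4.85)
Step 3: [H+] = 1.41e-05 mol/L

1.41e-05


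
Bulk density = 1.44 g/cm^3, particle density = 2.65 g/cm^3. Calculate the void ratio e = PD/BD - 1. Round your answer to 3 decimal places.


Step 1: e = PD / BD - 1
Step 2: e = 2.65 / 1.44 - 1
Step 3: e = 1.84028 - 1
Step 4: e = 0.84

0.84


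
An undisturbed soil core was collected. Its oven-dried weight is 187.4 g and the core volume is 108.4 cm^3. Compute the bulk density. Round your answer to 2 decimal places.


Step 1: Identify the formula: BD = dry mass / volume
Step 2: Substitute values: BD = 187.4 / 108.4
Step 3: BD = 1.73 g/cm^3

1.73


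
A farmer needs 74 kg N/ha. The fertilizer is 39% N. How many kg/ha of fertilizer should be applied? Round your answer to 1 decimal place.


Step 1: Fertilizer rate = target N / (N content / 100)
Step 2: Rate = 74 / (39 / 100)
Step 3: Rate = 74 / 0.39
Step 4: Rate = 189.7 kg/ha

189.7


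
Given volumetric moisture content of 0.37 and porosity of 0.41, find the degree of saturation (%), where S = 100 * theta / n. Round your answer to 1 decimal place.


Step 1: S = 100 * theta_v / n
Step 2: S = 100 * 0.37 / 0.41
Step 3: S = 90.2%

90.2


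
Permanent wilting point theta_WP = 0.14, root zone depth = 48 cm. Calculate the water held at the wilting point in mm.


Step 1: Water (mm) = theta_WP * depth * 10
Step 2: Water = 0.14 * 48 * 10
Step 3: Water = 67.2 mm

67.2


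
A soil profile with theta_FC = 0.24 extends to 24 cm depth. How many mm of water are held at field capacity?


Step 1: Water (mm) = theta_FC * depth (cm) * 10
Step 2: Water = 0.24 * 24 * 10
Step 3: Water = 57.6 mm

57.6


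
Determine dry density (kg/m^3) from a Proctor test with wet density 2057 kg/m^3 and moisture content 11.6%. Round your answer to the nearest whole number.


Step 1: Dry density = wet density / (1 + w/100)
Step 2: Dry density = 2057 / (1 + 11.6/100)
Step 3: Dry density = 2057 / 1.116
Step 4: Dry density = 1843 kg/m^3

1843


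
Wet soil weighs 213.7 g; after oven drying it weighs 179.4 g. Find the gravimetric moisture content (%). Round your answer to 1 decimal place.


Step 1: Water mass = wet - dry = 213.7 - 179.4 = 34.3 g
Step 2: w = 100 * water mass / dry mass
Step 3: w = 100 * 34.3 / 179.4 = 19.1%

19.1


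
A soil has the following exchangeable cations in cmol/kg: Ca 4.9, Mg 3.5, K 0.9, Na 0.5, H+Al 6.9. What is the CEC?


Step 1: CEC = Ca + Mg + K + Na + (H+Al)
Step 2: CEC = 4.9 + 3.5 + 0.9 + 0.5 + 6.9
Step 3: CEC = 16.7 cmol/kg

16.7


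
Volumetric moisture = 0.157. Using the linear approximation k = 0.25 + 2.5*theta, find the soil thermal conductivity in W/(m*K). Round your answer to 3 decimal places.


Step 1: k = 0.25 + 2.5 * theta
Step 2: k = 0.25 + 2.5 * 0.157
Step 3: k = 0.25 + 0.393
Step 4: k = 0.643 W/(m*K)

0.643


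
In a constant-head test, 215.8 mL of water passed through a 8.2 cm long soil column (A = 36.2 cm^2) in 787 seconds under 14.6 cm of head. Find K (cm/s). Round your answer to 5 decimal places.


Step 1: K = Q * L / (A * t * h)
Step 2: Numerator = 215.8 * 8.2 = 1769.56
Step 3: Denominator = 36.2 * 787 * 14.6 = 415945.24
Step 4: K = 1769.56 / 415945.24 = 0.00425 cm/s

0.00425


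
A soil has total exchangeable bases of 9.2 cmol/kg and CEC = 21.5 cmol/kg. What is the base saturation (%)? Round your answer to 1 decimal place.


Step 1: BS = 100 * (sum of bases) / CEC
Step 2: BS = 100 * 9.2 / 21.5
Step 3: BS = 42.8%

42.8


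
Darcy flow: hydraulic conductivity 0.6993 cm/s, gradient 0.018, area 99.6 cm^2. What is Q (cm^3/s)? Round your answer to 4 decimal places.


Step 1: Apply Darcy's law: Q = K * i * A
Step 2: Q = 0.6993 * 0.018 * 99.6
Step 3: Q = 1.2537 cm^3/s

1.2537


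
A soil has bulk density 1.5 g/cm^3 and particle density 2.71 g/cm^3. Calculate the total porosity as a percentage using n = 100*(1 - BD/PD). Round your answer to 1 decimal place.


Step 1: Formula: n = 100 * (1 - BD / PD)
Step 2: n = 100 * (1 - 1.5 / 2.71)
Step 3: n = 100 * (1 - 0.55351)
Step 4: n = 44.6%

44.6


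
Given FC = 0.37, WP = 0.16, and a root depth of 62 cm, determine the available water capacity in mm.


Step 1: Available water = (FC - WP) * depth * 10
Step 2: AW = (0.37 - 0.16) * 62 * 10
Step 3: AW = 0.21 * 62 * 10
Step 4: AW = 130.2 mm

130.2


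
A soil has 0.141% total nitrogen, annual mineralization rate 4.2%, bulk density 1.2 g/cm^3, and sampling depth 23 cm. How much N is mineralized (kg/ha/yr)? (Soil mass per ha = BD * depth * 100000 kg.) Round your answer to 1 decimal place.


Step 1: Soil mass per ha = BD * depth * 100000 = 1.2 * 23 * 100000 = 2760000 kg
Step 2: Total N pool = soil mass * N%/100 = 2760000 * 0.141/100 = 3891.6 kg/ha
Step 3: N mineralized = N pool * rate%/100 = 3891.6 * 4.2/100 = 163.4 kg/ha/yr

163.4


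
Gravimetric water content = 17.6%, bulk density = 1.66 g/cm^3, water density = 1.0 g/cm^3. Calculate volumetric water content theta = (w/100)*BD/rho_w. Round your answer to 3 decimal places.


Step 1: theta = (w / 100) * BD / rho_w
Step 2: theta = (17.6 / 100) * 1.66 / 1.0
Step 3: theta = 0.176 * 1.66
Step 4: theta = 0.292

0.292


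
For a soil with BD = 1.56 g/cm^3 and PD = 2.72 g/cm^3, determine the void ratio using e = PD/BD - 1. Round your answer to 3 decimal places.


Step 1: e = PD / BD - 1
Step 2: e = 2.72 / 1.56 - 1
Step 3: e = 1.74359 - 1
Step 4: e = 0.744

0.744


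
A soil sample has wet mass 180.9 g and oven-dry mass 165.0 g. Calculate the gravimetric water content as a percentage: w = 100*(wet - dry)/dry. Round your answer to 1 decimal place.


Step 1: Water mass = wet - dry = 180.9 - 165.0 = 15.9 g
Step 2: w = 100 * water mass / dry mass
Step 3: w = 100 * 15.9 / 165.0 = 9.6%

9.6


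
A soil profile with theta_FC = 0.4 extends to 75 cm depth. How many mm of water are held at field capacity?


Step 1: Water (mm) = theta_FC * depth (cm) * 10
Step 2: Water = 0.4 * 75 * 10
Step 3: Water = 300.0 mm

300.0


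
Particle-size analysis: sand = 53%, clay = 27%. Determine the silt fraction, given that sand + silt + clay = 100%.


Step 1: sand + silt + clay = 100%
Step 2: silt = 100 - sand - clay
Step 3: silt = 100 - 53 - 27
Step 4: silt = 20%

20


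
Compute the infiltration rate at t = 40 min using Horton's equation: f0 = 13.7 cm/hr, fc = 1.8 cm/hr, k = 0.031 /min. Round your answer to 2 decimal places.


Step 1: f = fc + (f0 - fc) * exp(-k * t)
Step 2: exp(-0.031 * 40) = 0.289384
Step 3: f = 1.8 + (13.7 - 1.8) * 0.289384
Step 4: f = 1.8 + 11.9 * 0.289384
Step 5: f = 5.24 cm/hr

5.24


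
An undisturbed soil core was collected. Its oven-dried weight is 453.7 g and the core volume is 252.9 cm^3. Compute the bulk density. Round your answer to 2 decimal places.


Step 1: Identify the formula: BD = dry mass / volume
Step 2: Substitute values: BD = 453.7 / 252.9
Step 3: BD = 1.79 g/cm^3

1.79


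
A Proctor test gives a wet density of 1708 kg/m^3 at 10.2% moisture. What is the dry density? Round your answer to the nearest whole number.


Step 1: Dry density = wet density / (1 + w/100)
Step 2: Dry density = 1708 / (1 + 10.2/100)
Step 3: Dry density = 1708 / 1.102
Step 4: Dry density = 1550 kg/m^3

1550


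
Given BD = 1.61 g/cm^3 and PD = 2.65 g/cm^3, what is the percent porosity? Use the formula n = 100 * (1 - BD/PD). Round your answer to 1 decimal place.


Step 1: Formula: n = 100 * (1 - BD / PD)
Step 2: n = 100 * (1 - 1.61 / 2.65)
Step 3: n = 100 * (1 - 0.60755)
Step 4: n = 39.2%

39.2


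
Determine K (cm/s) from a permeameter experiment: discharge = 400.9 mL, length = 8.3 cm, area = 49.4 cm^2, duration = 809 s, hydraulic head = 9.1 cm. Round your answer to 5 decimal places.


Step 1: K = Q * L / (A * t * h)
Step 2: Numerator = 400.9 * 8.3 = 3327.47
Step 3: Denominator = 49.4 * 809 * 9.1 = 363677.86
Step 4: K = 3327.47 / 363677.86 = 0.00915 cm/s

0.00915


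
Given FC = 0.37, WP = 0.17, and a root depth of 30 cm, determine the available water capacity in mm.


Step 1: Available water = (FC - WP) * depth * 10
Step 2: AW = (0.37 - 0.17) * 30 * 10
Step 3: AW = 0.2 * 30 * 10
Step 4: AW = 60.0 mm

60.0


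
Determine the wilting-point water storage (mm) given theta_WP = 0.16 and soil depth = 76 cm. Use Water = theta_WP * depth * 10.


Step 1: Water (mm) = theta_WP * depth * 10
Step 2: Water = 0.16 * 76 * 10
Step 3: Water = 121.6 mm

121.6


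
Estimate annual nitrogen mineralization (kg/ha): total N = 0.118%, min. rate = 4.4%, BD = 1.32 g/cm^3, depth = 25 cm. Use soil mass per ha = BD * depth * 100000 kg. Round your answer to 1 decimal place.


Step 1: Soil mass per ha = BD * depth * 100000 = 1.32 * 25 * 100000 = 3300000 kg
Step 2: Total N pool = soil mass * N%/100 = 3300000 * 0.118/100 = 3894.0 kg/ha
Step 3: N mineralized = N pool * rate%/100 = 3894.0 * 4.4/100 = 171.3 kg/ha/yr

171.3


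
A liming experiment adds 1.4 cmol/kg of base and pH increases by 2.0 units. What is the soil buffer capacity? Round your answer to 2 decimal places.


Step 1: BC = change in base / change in pH
Step 2: BC = 1.4 / 2.0
Step 3: BC = 0.7 cmol/(kg*pH unit)

0.7


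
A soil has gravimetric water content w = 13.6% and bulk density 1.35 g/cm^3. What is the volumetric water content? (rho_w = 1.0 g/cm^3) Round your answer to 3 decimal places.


Step 1: theta = (w / 100) * BD / rho_w
Step 2: theta = (13.6 / 100) * 1.35 / 1.0
Step 3: theta = 0.136 * 1.35
Step 4: theta = 0.184

0.184


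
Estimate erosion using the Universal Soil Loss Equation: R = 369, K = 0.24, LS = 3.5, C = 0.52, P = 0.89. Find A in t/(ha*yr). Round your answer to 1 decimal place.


Step 1: A = R * K * LS * C * P
Step 2: R * K = 369 * 0.24 = 88.56
Step 3: (R*K) * LS = 88.56 * 3.5 = 309.96
Step 4: * C * P = 309.96 * 0.52 * 0.89 = 143.4
Step 5: A = 143.4 t/(ha*yr)

143.4


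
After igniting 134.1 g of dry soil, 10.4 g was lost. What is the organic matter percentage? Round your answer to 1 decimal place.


Step 1: OM% = 100 * LOI / sample mass
Step 2: OM = 100 * 10.4 / 134.1
Step 3: OM = 7.8%

7.8


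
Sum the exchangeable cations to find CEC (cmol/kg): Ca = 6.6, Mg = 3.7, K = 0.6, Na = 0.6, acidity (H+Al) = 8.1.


Step 1: CEC = Ca + Mg + K + Na + (H+Al)
Step 2: CEC = 6.6 + 3.7 + 0.6 + 0.6 + 8.1
Step 3: CEC = 19.6 cmol/kg

19.6


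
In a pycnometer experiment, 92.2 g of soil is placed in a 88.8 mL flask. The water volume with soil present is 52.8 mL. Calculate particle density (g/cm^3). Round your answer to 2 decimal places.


Step 1: Volume of solids = flask volume - water volume with soil
Step 2: V_solids = 88.8 - 52.8 = 36.0 mL
Step 3: Particle density = mass / V_solids = 92.2 / 36.0 = 2.56 g/cm^3

2.56


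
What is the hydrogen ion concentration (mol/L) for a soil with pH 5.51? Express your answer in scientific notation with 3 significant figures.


Step 1: [H+] = 10^(-pH)
Step 2: [H+] = 10^(-5.51)
Step 3: [H+] = 3.09e-06 mol/L

3.09e-06


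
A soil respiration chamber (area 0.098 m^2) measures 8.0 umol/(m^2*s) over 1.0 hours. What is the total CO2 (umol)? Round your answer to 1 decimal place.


Step 1: Convert time to seconds: 1.0 hr * 3600 = 3600.0 s
Step 2: Total = flux * area * time_s
Step 3: Total = 8.0 * 0.098 * 3600.0
Step 4: Total = 2822.4 umol

2822.4


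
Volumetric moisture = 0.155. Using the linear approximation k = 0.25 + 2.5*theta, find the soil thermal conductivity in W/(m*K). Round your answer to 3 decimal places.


Step 1: k = 0.25 + 2.5 * theta
Step 2: k = 0.25 + 2.5 * 0.155
Step 3: k = 0.25 + 0.388
Step 4: k = 0.638 W/(m*K)

0.638


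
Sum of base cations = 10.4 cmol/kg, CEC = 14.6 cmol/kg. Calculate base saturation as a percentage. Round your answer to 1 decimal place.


Step 1: BS = 100 * (sum of bases) / CEC
Step 2: BS = 100 * 10.4 / 14.6
Step 3: BS = 71.2%

71.2


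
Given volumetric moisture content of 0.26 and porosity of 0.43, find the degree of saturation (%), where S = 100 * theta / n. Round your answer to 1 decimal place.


Step 1: S = 100 * theta_v / n
Step 2: S = 100 * 0.26 / 0.43
Step 3: S = 60.5%

60.5


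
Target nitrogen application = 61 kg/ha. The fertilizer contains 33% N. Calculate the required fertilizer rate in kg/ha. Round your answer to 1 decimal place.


Step 1: Fertilizer rate = target N / (N content / 100)
Step 2: Rate = 61 / (33 / 100)
Step 3: Rate = 61 / 0.33
Step 4: Rate = 184.8 kg/ha

184.8


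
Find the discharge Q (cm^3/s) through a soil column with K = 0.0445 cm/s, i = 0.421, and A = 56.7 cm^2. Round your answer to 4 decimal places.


Step 1: Apply Darcy's law: Q = K * i * A
Step 2: Q = 0.0445 * 0.421 * 56.7
Step 3: Q = 1.0622 cm^3/s

1.0622


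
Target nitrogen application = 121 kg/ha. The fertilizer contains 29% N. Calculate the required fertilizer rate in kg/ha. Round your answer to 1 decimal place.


Step 1: Fertilizer rate = target N / (N content / 100)
Step 2: Rate = 121 / (29 / 100)
Step 3: Rate = 121 / 0.29
Step 4: Rate = 417.2 kg/ha

417.2


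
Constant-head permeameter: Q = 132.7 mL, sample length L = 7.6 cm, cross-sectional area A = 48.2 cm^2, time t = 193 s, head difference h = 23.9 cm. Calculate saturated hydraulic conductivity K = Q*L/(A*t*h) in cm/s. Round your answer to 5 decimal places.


Step 1: K = Q * L / (A * t * h)
Step 2: Numerator = 132.7 * 7.6 = 1008.52
Step 3: Denominator = 48.2 * 193 * 23.9 = 222332.14
Step 4: K = 1008.52 / 222332.14 = 0.00454 cm/s

0.00454


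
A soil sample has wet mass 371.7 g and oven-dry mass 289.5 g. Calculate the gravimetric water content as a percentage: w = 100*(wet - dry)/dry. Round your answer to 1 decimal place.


Step 1: Water mass = wet - dry = 371.7 - 289.5 = 82.2 g
Step 2: w = 100 * water mass / dry mass
Step 3: w = 100 * 82.2 / 289.5 = 28.4%

28.4


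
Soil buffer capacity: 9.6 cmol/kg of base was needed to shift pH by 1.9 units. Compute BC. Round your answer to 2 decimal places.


Step 1: BC = change in base / change in pH
Step 2: BC = 9.6 / 1.9
Step 3: BC = 5.05 cmol/(kg*pH unit)

5.05


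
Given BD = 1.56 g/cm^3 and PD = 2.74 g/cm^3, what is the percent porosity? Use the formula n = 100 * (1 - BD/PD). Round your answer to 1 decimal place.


Step 1: Formula: n = 100 * (1 - BD / PD)
Step 2: n = 100 * (1 - 1.56 / 2.74)
Step 3: n = 100 * (1 - 0.56934)
Step 4: n = 43.1%

43.1


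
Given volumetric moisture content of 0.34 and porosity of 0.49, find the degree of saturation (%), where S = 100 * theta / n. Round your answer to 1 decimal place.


Step 1: S = 100 * theta_v / n
Step 2: S = 100 * 0.34 / 0.49
Step 3: S = 69.4%

69.4


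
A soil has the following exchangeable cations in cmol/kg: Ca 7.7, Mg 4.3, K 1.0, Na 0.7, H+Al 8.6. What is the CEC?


Step 1: CEC = Ca + Mg + K + Na + (H+Al)
Step 2: CEC = 7.7 + 4.3 + 1.0 + 0.7 + 8.6
Step 3: CEC = 22.3 cmol/kg

22.3


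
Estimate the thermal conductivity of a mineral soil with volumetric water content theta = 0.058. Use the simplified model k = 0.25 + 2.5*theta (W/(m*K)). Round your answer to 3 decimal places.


Step 1: k = 0.25 + 2.5 * theta
Step 2: k = 0.25 + 2.5 * 0.058
Step 3: k = 0.25 + 0.145
Step 4: k = 0.395 W/(m*K)

0.395


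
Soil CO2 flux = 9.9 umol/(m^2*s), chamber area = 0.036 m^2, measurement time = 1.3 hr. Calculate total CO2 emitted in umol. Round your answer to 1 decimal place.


Step 1: Convert time to seconds: 1.3 hr * 3600 = 4680.0 s
Step 2: Total = flux * area * time_s
Step 3: Total = 9.9 * 0.036 * 4680.0
Step 4: Total = 1668.0 umol

1668.0


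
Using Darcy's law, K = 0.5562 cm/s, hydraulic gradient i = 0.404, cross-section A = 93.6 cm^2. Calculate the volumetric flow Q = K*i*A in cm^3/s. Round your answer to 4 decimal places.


Step 1: Apply Darcy's law: Q = K * i * A
Step 2: Q = 0.5562 * 0.404 * 93.6
Step 3: Q = 21.0324 cm^3/s

21.0324


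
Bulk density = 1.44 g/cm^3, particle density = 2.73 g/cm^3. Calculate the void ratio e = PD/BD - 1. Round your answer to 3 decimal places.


Step 1: e = PD / BD - 1
Step 2: e = 2.73 / 1.44 - 1
Step 3: e = 1.89583 - 1
Step 4: e = 0.896

0.896


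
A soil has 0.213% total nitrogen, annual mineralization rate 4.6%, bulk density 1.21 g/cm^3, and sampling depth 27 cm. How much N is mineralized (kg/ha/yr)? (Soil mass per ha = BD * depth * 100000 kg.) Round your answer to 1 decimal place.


Step 1: Soil mass per ha = BD * depth * 100000 = 1.21 * 27 * 100000 = 3267000 kg
Step 2: Total N pool = soil mass * N%/100 = 3267000 * 0.213/100 = 6958.71 kg/ha
Step 3: N mineralized = N pool * rate%/100 = 6958.71 * 4.6/100 = 320.1 kg/ha/yr

320.1


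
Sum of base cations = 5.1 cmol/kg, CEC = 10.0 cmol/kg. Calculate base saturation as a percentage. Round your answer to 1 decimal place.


Step 1: BS = 100 * (sum of bases) / CEC
Step 2: BS = 100 * 5.1 / 10.0
Step 3: BS = 51.0%

51.0


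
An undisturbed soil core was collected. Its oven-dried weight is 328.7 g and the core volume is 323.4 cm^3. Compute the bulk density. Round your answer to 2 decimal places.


Step 1: Identify the formula: BD = dry mass / volume
Step 2: Substitute values: BD = 328.7 / 323.4
Step 3: BD = 1.02 g/cm^3

1.02


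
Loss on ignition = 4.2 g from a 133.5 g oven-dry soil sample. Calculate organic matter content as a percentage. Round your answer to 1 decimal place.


Step 1: OM% = 100 * LOI / sample mass
Step 2: OM = 100 * 4.2 / 133.5
Step 3: OM = 3.1%

3.1


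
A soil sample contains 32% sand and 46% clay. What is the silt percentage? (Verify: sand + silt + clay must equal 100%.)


Step 1: sand + silt + clay = 100%
Step 2: silt = 100 - sand - clay
Step 3: silt = 100 - 32 - 46
Step 4: silt = 22%

22


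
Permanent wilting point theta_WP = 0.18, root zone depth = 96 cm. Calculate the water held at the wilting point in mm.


Step 1: Water (mm) = theta_WP * depth * 10
Step 2: Water = 0.18 * 96 * 10
Step 3: Water = 172.8 mm

172.8


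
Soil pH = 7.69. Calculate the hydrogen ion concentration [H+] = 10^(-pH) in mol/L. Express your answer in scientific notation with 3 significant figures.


Step 1: [H+] = 10^(-pH)
Step 2: [H+] = 10^(-7.69)
Step 3: [H+] = 2.04e-08 mol/L

2.04e-08


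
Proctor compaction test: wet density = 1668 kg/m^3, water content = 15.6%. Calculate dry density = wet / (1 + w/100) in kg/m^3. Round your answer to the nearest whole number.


Step 1: Dry density = wet density / (1 + w/100)
Step 2: Dry density = 1668 / (1 + 15.6/100)
Step 3: Dry density = 1668 / 1.156
Step 4: Dry density = 1443 kg/m^3

1443


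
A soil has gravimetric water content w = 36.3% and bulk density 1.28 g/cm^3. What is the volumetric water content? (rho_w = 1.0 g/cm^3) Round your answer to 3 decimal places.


Step 1: theta = (w / 100) * BD / rho_w
Step 2: theta = (36.3 / 100) * 1.28 / 1.0
Step 3: theta = 0.363 * 1.28
Step 4: theta = 0.465

0.465


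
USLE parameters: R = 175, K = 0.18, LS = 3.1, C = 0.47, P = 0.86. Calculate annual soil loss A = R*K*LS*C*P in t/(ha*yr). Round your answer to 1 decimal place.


Step 1: A = R * K * LS * C * P
Step 2: R * K = 175 * 0.18 = 31.5
Step 3: (R*K) * LS = 31.5 * 3.1 = 97.65
Step 4: * C * P = 97.65 * 0.47 * 0.86 = 39.5
Step 5: A = 39.5 t/(ha*yr)

39.5


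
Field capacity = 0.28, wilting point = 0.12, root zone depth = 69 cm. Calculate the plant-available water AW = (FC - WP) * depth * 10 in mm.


Step 1: Available water = (FC - WP) * depth * 10
Step 2: AW = (0.28 - 0.12) * 69 * 10
Step 3: AW = 0.16 * 69 * 10
Step 4: AW = 110.4 mm

110.4


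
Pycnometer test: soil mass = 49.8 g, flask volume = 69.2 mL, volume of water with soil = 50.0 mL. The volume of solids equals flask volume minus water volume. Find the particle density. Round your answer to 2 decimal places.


Step 1: Volume of solids = flask volume - water volume with soil
Step 2: V_solids = 69.2 - 50.0 = 19.2 mL
Step 3: Particle density = mass / V_solids = 49.8 / 19.2 = 2.59 g/cm^3

2.59


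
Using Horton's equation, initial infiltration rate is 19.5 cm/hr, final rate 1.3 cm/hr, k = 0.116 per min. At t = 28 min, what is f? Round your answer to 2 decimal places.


Step 1: f = fc + (f0 - fc) * exp(-k * t)
Step 2: exp(-0.116 * 28) = 0.038852
Step 3: f = 1.3 + (19.5 - 1.3) * 0.038852
Step 4: f = 1.3 + 18.2 * 0.038852
Step 5: f = 2.01 cm/hr

2.01


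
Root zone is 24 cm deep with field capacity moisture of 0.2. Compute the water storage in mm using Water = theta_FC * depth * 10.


Step 1: Water (mm) = theta_FC * depth (cm) * 10
Step 2: Water = 0.2 * 24 * 10
Step 3: Water = 48.0 mm

48.0


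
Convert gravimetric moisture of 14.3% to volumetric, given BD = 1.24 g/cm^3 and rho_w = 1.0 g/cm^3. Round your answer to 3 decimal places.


Step 1: theta = (w / 100) * BD / rho_w
Step 2: theta = (14.3 / 100) * 1.24 / 1.0
Step 3: theta = 0.143 * 1.24
Step 4: theta = 0.177

0.177


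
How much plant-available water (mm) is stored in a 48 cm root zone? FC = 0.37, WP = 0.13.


Step 1: Available water = (FC - WP) * depth * 10
Step 2: AW = (0.37 - 0.13) * 48 * 10
Step 3: AW = 0.24 * 48 * 10
Step 4: AW = 115.2 mm

115.2


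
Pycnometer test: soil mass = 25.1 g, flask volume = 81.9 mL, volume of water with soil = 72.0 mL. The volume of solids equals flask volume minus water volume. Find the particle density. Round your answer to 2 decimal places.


Step 1: Volume of solids = flask volume - water volume with soil
Step 2: V_solids = 81.9 - 72.0 = 9.9 mL
Step 3: Particle density = mass / V_solids = 25.1 / 9.9 = 2.54 g/cm^3

2.54


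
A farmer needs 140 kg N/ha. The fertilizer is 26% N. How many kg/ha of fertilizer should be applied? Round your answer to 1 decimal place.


Step 1: Fertilizer rate = target N / (N content / 100)
Step 2: Rate = 140 / (26 / 100)
Step 3: Rate = 140 / 0.26
Step 4: Rate = 538.5 kg/ha

538.5


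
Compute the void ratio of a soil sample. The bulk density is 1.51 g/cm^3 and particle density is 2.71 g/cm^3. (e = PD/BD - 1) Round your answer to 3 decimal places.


Step 1: e = PD / BD - 1
Step 2: e = 2.71 / 1.51 - 1
Step 3: e = 1.7947 - 1
Step 4: e = 0.795

0.795


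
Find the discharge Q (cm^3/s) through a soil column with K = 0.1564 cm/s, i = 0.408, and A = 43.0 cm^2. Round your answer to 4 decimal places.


Step 1: Apply Darcy's law: Q = K * i * A
Step 2: Q = 0.1564 * 0.408 * 43.0
Step 3: Q = 2.7439 cm^3/s

2.7439


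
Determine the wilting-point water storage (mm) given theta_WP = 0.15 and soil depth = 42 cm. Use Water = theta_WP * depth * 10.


Step 1: Water (mm) = theta_WP * depth * 10
Step 2: Water = 0.15 * 42 * 10
Step 3: Water = 63.0 mm

63.0


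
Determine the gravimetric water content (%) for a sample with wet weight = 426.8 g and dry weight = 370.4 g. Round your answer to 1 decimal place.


Step 1: Water mass = wet - dry = 426.8 - 370.4 = 56.4 g
Step 2: w = 100 * water mass / dry mass
Step 3: w = 100 * 56.4 / 370.4 = 15.2%

15.2


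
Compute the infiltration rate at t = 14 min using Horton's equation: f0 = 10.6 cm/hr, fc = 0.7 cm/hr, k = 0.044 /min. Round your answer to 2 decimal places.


Step 1: f = fc + (f0 - fc) * exp(-k * t)
Step 2: exp(-0.044 * 14) = 0.540101
Step 3: f = 0.7 + (10.6 - 0.7) * 0.540101
Step 4: f = 0.7 + 9.9 * 0.540101
Step 5: f = 6.05 cm/hr

6.05


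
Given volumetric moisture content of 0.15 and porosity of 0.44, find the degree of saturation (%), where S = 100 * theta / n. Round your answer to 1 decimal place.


Step 1: S = 100 * theta_v / n
Step 2: S = 100 * 0.15 / 0.44
Step 3: S = 34.1%

34.1


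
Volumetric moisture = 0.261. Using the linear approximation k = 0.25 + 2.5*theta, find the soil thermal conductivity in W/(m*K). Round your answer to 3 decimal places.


Step 1: k = 0.25 + 2.5 * theta
Step 2: k = 0.25 + 2.5 * 0.261
Step 3: k = 0.25 + 0.653
Step 4: k = 0.903 W/(m*K)

0.903


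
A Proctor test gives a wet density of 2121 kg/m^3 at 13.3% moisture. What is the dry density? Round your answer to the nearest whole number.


Step 1: Dry density = wet density / (1 + w/100)
Step 2: Dry density = 2121 / (1 + 13.3/100)
Step 3: Dry density = 2121 / 1.133
Step 4: Dry density = 1872 kg/m^3

1872


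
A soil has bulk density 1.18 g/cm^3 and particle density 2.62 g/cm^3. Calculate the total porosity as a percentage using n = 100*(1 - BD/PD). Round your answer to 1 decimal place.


Step 1: Formula: n = 100 * (1 - BD / PD)
Step 2: n = 100 * (1 - 1.18 / 2.62)
Step 3: n = 100 * (1 - 0.45038)
Step 4: n = 55.0%

55.0


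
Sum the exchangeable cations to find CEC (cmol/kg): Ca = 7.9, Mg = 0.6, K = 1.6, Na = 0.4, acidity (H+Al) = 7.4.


Step 1: CEC = Ca + Mg + K + Na + (H+Al)
Step 2: CEC = 7.9 + 0.6 + 1.6 + 0.4 + 7.4
Step 3: CEC = 17.9 cmol/kg

17.9


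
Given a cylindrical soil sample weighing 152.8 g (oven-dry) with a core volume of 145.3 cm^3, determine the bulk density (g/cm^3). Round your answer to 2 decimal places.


Step 1: Identify the formula: BD = dry mass / volume
Step 2: Substitute values: BD = 152.8 / 145.3
Step 3: BD = 1.05 g/cm^3

1.05


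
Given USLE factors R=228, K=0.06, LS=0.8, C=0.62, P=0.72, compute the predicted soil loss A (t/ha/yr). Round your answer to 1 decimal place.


Step 1: A = R * K * LS * C * P
Step 2: R * K = 228 * 0.06 = 13.68
Step 3: (R*K) * LS = 13.68 * 0.8 = 10.944
Step 4: * C * P = 10.944 * 0.62 * 0.72 = 4.9
Step 5: A = 4.9 t/(ha*yr)

4.9


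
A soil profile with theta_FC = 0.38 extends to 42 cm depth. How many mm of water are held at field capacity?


Step 1: Water (mm) = theta_FC * depth (cm) * 10
Step 2: Water = 0.38 * 42 * 10
Step 3: Water = 159.6 mm

159.6


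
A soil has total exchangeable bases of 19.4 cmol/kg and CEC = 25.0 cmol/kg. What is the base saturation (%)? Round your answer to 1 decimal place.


Step 1: BS = 100 * (sum of bases) / CEC
Step 2: BS = 100 * 19.4 / 25.0
Step 3: BS = 77.6%

77.6


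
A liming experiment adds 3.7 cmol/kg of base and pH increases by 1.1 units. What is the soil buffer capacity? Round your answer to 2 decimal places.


Step 1: BC = change in base / change in pH
Step 2: BC = 3.7 / 1.1
Step 3: BC = 3.36 cmol/(kg*pH unit)

3.36


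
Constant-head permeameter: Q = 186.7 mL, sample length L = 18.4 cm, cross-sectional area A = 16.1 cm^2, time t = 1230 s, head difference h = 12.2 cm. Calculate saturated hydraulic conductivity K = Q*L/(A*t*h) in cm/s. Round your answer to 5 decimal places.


Step 1: K = Q * L / (A * t * h)
Step 2: Numerator = 186.7 * 18.4 = 3435.28
Step 3: Denominator = 16.1 * 1230 * 12.2 = 241596.6
Step 4: K = 3435.28 / 241596.6 = 0.01422 cm/s

0.01422


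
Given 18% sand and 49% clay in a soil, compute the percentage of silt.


Step 1: sand + silt + clay = 100%
Step 2: silt = 100 - sand - clay
Step 3: silt = 100 - 18 - 49
Step 4: silt = 33%

33


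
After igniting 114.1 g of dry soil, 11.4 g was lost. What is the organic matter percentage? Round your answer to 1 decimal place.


Step 1: OM% = 100 * LOI / sample mass
Step 2: OM = 100 * 11.4 / 114.1
Step 3: OM = 10.0%

10.0


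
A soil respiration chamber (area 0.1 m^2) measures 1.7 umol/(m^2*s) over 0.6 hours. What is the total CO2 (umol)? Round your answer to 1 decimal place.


Step 1: Convert time to seconds: 0.6 hr * 3600 = 2160.0 s
Step 2: Total = flux * area * time_s
Step 3: Total = 1.7 * 0.1 * 2160.0
Step 4: Total = 367.2 umol

367.2


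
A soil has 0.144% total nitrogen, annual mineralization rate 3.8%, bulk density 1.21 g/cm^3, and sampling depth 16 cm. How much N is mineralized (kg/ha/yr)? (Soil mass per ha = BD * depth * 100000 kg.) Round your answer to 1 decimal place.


Step 1: Soil mass per ha = BD * depth * 100000 = 1.21 * 16 * 100000 = 1936000 kg
Step 2: Total N pool = soil mass * N%/100 = 1936000 * 0.144/100 = 2787.84 kg/ha
Step 3: N mineralized = N pool * rate%/100 = 2787.84 * 3.8/100 = 105.9 kg/ha/yr

105.9


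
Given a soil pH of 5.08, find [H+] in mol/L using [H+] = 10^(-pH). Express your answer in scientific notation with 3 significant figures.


Step 1: [H+] = 10^(-pH)
Step 2: [H+] = 10^(-5.08)
Step 3: [H+] = 8.32e-06 mol/L

8.32e-06


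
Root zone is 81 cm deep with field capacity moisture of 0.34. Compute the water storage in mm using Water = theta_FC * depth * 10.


Step 1: Water (mm) = theta_FC * depth (cm) * 10
Step 2: Water = 0.34 * 81 * 10
Step 3: Water = 275.4 mm

275.4


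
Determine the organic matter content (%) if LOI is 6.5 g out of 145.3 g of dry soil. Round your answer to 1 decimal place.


Step 1: OM% = 100 * LOI / sample mass
Step 2: OM = 100 * 6.5 / 145.3
Step 3: OM = 4.5%

4.5


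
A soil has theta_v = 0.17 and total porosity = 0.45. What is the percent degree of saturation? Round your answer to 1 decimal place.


Step 1: S = 100 * theta_v / n
Step 2: S = 100 * 0.17 / 0.45
Step 3: S = 37.8%

37.8


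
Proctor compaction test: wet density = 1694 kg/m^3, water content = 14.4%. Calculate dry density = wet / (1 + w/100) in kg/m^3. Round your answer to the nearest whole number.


Step 1: Dry density = wet density / (1 + w/100)
Step 2: Dry density = 1694 / (1 + 14.4/100)
Step 3: Dry density = 1694 / 1.144
Step 4: Dry density = 1481 kg/m^3

1481


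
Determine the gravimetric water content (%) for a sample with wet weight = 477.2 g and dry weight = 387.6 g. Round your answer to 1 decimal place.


Step 1: Water mass = wet - dry = 477.2 - 387.6 = 89.6 g
Step 2: w = 100 * water mass / dry mass
Step 3: w = 100 * 89.6 / 387.6 = 23.1%

23.1


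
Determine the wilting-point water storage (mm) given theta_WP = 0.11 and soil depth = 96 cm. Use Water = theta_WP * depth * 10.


Step 1: Water (mm) = theta_WP * depth * 10
Step 2: Water = 0.11 * 96 * 10
Step 3: Water = 105.6 mm

105.6


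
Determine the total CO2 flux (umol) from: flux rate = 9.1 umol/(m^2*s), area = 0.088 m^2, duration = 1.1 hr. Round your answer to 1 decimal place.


Step 1: Convert time to seconds: 1.1 hr * 3600 = 3960.0 s
Step 2: Total = flux * area * time_s
Step 3: Total = 9.1 * 0.088 * 3960.0
Step 4: Total = 3171.2 umol

3171.2


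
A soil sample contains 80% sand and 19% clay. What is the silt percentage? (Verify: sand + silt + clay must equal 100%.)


Step 1: sand + silt + clay = 100%
Step 2: silt = 100 - sand - clay
Step 3: silt = 100 - 80 - 19
Step 4: silt = 1%

1


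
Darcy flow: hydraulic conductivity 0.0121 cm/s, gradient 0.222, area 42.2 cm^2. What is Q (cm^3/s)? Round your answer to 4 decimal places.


Step 1: Apply Darcy's law: Q = K * i * A
Step 2: Q = 0.0121 * 0.222 * 42.2
Step 3: Q = 0.1134 cm^3/s

0.1134


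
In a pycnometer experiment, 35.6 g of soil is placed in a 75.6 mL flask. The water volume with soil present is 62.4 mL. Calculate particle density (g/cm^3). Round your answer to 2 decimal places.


Step 1: Volume of solids = flask volume - water volume with soil
Step 2: V_solids = 75.6 - 62.4 = 13.2 mL
Step 3: Particle density = mass / V_solids = 35.6 / 13.2 = 2.7 g/cm^3

2.7


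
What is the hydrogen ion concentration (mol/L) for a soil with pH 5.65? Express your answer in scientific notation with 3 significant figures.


Step 1: [H+] = 10^(-pH)
Step 2: [H+] = 10^(-5.65)
Step 3: [H+] = 2.24e-06 mol/L

2.24e-06


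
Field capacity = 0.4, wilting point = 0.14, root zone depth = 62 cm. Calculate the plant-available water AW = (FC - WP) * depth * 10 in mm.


Step 1: Available water = (FC - WP) * depth * 10
Step 2: AW = (0.4 - 0.14) * 62 * 10
Step 3: AW = 0.26 * 62 * 10
Step 4: AW = 161.2 mm

161.2


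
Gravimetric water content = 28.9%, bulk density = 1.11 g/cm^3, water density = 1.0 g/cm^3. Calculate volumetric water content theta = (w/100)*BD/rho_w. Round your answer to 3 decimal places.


Step 1: theta = (w / 100) * BD / rho_w
Step 2: theta = (28.9 / 100) * 1.11 / 1.0
Step 3: theta = 0.289 * 1.11
Step 4: theta = 0.321

0.321


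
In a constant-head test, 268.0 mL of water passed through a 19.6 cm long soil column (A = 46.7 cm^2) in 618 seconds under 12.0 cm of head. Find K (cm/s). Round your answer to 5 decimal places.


Step 1: K = Q * L / (A * t * h)
Step 2: Numerator = 268.0 * 19.6 = 5252.8
Step 3: Denominator = 46.7 * 618 * 12.0 = 346327.2
Step 4: K = 5252.8 / 346327.2 = 0.01517 cm/s

0.01517


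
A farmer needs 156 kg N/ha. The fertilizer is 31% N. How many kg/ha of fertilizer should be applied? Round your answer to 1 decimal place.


Step 1: Fertilizer rate = target N / (N content / 100)
Step 2: Rate = 156 / (31 / 100)
Step 3: Rate = 156 / 0.31
Step 4: Rate = 503.2 kg/ha

503.2


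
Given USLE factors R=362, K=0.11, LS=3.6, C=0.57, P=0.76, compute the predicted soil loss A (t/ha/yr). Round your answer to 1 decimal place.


Step 1: A = R * K * LS * C * P
Step 2: R * K = 362 * 0.11 = 39.82
Step 3: (R*K) * LS = 39.82 * 3.6 = 143.352
Step 4: * C * P = 143.352 * 0.57 * 0.76 = 62.1
Step 5: A = 62.1 t/(ha*yr)

62.1


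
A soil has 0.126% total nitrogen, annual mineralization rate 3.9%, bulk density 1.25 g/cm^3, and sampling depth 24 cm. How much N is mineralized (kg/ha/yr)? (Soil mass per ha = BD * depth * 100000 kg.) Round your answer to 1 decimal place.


Step 1: Soil mass per ha = BD * depth * 100000 = 1.25 * 24 * 100000 = 3000000 kg
Step 2: Total N pool = soil mass * N%/100 = 3000000 * 0.126/100 = 3780.0 kg/ha
Step 3: N mineralized = N pool * rate%/100 = 3780.0 * 3.9/100 = 147.4 kg/ha/yr

147.4


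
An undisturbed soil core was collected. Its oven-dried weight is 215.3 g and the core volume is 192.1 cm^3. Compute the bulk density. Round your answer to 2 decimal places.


Step 1: Identify the formula: BD = dry mass / volume
Step 2: Substitute values: BD = 215.3 / 192.1
Step 3: BD = 1.12 g/cm^3

1.12


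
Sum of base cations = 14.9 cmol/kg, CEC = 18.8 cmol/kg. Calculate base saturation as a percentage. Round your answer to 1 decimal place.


Step 1: BS = 100 * (sum of bases) / CEC
Step 2: BS = 100 * 14.9 / 18.8
Step 3: BS = 79.3%

79.3


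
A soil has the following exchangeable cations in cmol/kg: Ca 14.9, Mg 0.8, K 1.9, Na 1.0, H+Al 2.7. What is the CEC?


Step 1: CEC = Ca + Mg + K + Na + (H+Al)
Step 2: CEC = 14.9 + 0.8 + 1.9 + 1.0 + 2.7
Step 3: CEC = 21.3 cmol/kg

21.3


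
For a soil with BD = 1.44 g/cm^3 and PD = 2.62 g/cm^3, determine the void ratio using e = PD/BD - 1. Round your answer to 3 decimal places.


Step 1: e = PD / BD - 1
Step 2: e = 2.62 / 1.44 - 1
Step 3: e = 1.81944 - 1
Step 4: e = 0.819

0.819


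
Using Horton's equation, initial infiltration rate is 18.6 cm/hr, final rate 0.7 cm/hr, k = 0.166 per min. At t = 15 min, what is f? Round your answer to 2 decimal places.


Step 1: f = fc + (f0 - fc) * exp(-k * t)
Step 2: exp(-0.166 * 15) = 0.08291
Step 3: f = 0.7 + (18.6 - 0.7) * 0.08291
Step 4: f = 0.7 + 17.9 * 0.08291
Step 5: f = 2.18 cm/hr

2.18


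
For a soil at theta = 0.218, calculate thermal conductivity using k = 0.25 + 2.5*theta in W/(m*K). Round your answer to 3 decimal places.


Step 1: k = 0.25 + 2.5 * theta
Step 2: k = 0.25 + 2.5 * 0.218
Step 3: k = 0.25 + 0.545
Step 4: k = 0.795 W/(m*K)

0.795


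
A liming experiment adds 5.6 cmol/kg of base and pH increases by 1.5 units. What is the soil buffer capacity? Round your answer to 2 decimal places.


Step 1: BC = change in base / change in pH
Step 2: BC = 5.6 / 1.5
Step 3: BC = 3.73 cmol/(kg*pH unit)

3.73


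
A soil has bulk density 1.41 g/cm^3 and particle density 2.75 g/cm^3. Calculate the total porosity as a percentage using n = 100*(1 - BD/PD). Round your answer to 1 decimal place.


Step 1: Formula: n = 100 * (1 - BD / PD)
Step 2: n = 100 * (1 - 1.41 / 2.75)
Step 3: n = 100 * (1 - 0.51273)
Step 4: n = 48.7%

48.7
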